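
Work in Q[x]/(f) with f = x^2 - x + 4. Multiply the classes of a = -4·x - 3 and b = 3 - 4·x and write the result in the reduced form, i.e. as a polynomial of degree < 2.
a · b ≡ 16·x - 73 (mod f(x))

First multiply in Q[x] without reducing: a · b = 16·x^2 - 9. Now divide by f(x) = x^2 - x + 4, eliminating the leading term at each step:
  leading term 16·x^2: subtract (16)·f(x) = 16·x^2 - 16·x + 64, leaving 16·x - 73
The degree is now < 2, so this is the remainder. Hence a · b ≡ 16·x - 73 in Q[x]/(f).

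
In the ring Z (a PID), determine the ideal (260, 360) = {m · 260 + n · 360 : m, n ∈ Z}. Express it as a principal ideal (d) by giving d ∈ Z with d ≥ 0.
(260, 360) = (20); d = 20

In the PID Z, (a, b) is generated by gcd(a, b). Compute gcd(360, 260) with the extended Euclidean algorithm, tracking rows (r, s, t) with s·360 + t·260 = r:
  row A: (360, 1, 0)   [1·360 + 0·260 = 360]
  row B: (260, 0, 1)   [0·360 + 1·260 = 260]
  360 = 1·260 + 100   → row C = row A − 1·row B = (100, 1, −1)   [check: 1·360 − 1·260 = 100]
  260 = 2·100 + 60   → row D = row B − 2·row C = (60, −2, 3)   [check: −2·360 + 3·260 = 60]
  100 = 1·60 + 40   → row E = row C − 1·row D = (40, 3, −4)   [check: 3·360 − 4·260 = 40]
  60 = 1·40 + 20   → row F = row D − 1·row E = (20, −5, 7)   [check: −5·360 + 7·260 = 20]
  40 = 2·20 + 0   → remainder 0, stop. gcd = 20 (last nonzero row F).
So gcd(260, 360) = 20, with Bézout identity −5·360 + 7·260 = 20. Containment (⊇): the Bézout identity exhibits 20 as an element of (260, 360), giving (20) ⊆ (260, 360). Containment (⊆): since 20 | 260 and 20 | 360 (260 = 20·13, 360 = 20·18), every Z-linear combination of 260 and 360 is divisible by 20, so (260, 360) ⊆ (20). Therefore (260, 360) = (20), d = 20.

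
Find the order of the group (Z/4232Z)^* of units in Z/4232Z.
|(Z/4232Z)^*| = 2024

(Z/4232Z)^* consists of the classes a with gcd(a, 4232) = 1, so its order is φ(4232). φ is multiplicative, with φ(p^e) = p^e − p^(e−1). Factorise 4232 = 2^3 · 23^2. Then
  φ(4232) = (2^3 − 2^2) · (23^2 − 23^1) = 4 · 506 = 2024.
Thus |(Z/4232Z)^*| = 2024.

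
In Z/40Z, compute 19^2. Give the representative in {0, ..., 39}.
1

Use repeated squaring. Binary(2) = 10. Walk through the bits of the exponent 2 left-to-right: at each bit after the leading one, square the running value, then multiply by 19 if the bit is 1 (always reducing mod 40):
  bit 1 = 1 (leading): start with 19.
  bit 2 = 0: square 19^2 = 361 ≡ 1 (mod 40).
Final value: 19^2 ≡ 1 (mod 40).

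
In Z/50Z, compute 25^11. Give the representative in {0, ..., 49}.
25

Use repeated squaring. Binary(11) = 1011. Walk through the bits of the exponent 11 left-to-right: at each bit after the leading one, square the running value, then multiply by 25 if the bit is 1 (always reducing mod 50):
  bit 1 = 1 (leading): start with 25.
  bit 2 = 0: square 25^2 = 625 ≡ 25 (mod 50).
  bit 3 = 1: square 25^2 = 625 ≡ 25; bit is 1, so multiply 25·25 = 625 ≡ 25 (mod 50).
  bit 4 = 1: square 25^2 = 625 ≡ 25; bit is 1, so multiply 25·25 = 625 ≡ 25 (mod 50).
Final value: 25^11 ≡ 25 (mod 50).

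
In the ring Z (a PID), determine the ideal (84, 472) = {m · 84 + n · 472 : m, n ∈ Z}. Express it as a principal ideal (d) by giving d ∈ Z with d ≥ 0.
In the PID Z, (a, b) is generated by gcd(a, b). Compute gcd(472, 84) with the extended Euclidean algorithm, tracking rows (r, s, t) with s·472 + t·84 = r:
  row A: (472, 1, 0)   [1·472 + 0·84 = 472]
  row B: (84, 0, 1)   [0·472 + 1·84 = 84]
  472 = 5·84 + 52   → row C = row A − 5·row B = (52, 1, −5)   [check: 1·472 − 5·84 = 52]
  84 = 1·52 + 32   → row D = row B − 1·row C = (32, −1, 6)   [check: −1·472 + 6·84 = 32]
  52 = 1·32 + 20   → row E = row C − 1·row D = (20, 2, −11)   [check: 2·472 − 11·84 = 20]
  32 = 1·20 + 12   → row F = row D − 1·row E = (12, −3, 17)   [check: −3·472 + 17·84 = 12]
  20 = 1·12 + 8   → row G = row E − 1·row F = (8, 5, −28)   [check: 5·472 − 28·84 = 8]
  12 = 1·8 + 4   → row H = row F − 1·row G = (4, −8, 45)   [check: −8·472 + 45·84 = 4]
  8 = 2·4 + 0   → remainder 0, stop. gcd = 4 (last nonzero row H).
So gcd(84, 472) = 4, with Bézout identity −8·472 + 45·84 = 4. Containment (⊇): the Bézout identity exhibits 4 as an element of (84, 472), giving (4) ⊆ (84, 472). Containment (⊆): since 4 | 84 and 4 | 472 (84 = 4·21, 472 = 4·118), every Z-linear combination of 84 and 472 is divisible by 4, so (84, 472) ⊆ (4). Therefore (84, 472) = (4), d = 4.

Final answer: (84, 472) = (4); d = 4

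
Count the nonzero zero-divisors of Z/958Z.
Z/958Z has 479 nonzero zero-divisors

In Z/958Z each nonzero element is either a unit (gcd with 958 is 1) or a zero-divisor (gcd > 1). The number of units is φ(958): factorise 958 = 2 · 479, so φ(958) = (2 − 1) · (479 − 1) = 1 · 478 = 478. The nonzero elements number 958 − 1 = 957. Hence the nonzero zero-divisors number 957 − 478 = 479.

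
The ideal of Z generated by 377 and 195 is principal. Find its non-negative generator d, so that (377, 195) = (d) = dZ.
(377, 195) = (13); d = 13

In the PID Z, (a, b) is generated by gcd(a, b). Compute gcd(377, 195) with the extended Euclidean algorithm, tracking rows (r, s, t) with s·377 + t·195 = r:
  row A: (377, 1, 0)   [1·377 + 0·195 = 377]
  row B: (195, 0, 1)   [0·377 + 1·195 = 195]
  377 = 1·195 + 182   → row C = row A − 1·row B = (182, 1, −1)   [check: 1·377 − 1·195 = 182]
  195 = 1·182 + 13   → row D = row B − 1·row C = (13, −1, 2)   [check: −1·377 + 2·195 = 13]
  182 = 14·13 + 0   → remainder 0, stop. gcd = 13 (last nonzero row D).
So gcd(377, 195) = 13, with Bézout identity −1·377 + 2·195 = 13. Containment (⊇): the Bézout identity exhibits 13 as an element of (377, 195), giving (13) ⊆ (377, 195). Containment (⊆): since 13 | 377 and 13 | 195 (377 = 13·29, 195 = 13·15), every Z-linear combination of 377 and 195 is divisible by 13, so (377, 195) ⊆ (13). Therefore (377, 195) = (13), d = 13.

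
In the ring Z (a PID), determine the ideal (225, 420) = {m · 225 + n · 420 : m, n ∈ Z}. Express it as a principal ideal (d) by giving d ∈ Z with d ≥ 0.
In the PID Z, (a, b) is generated by gcd(a, b). Compute gcd(420, 225) with the extended Euclidean algorithm, tracking rows (r, s, t) with s·420 + t·225 = r:
  row A: (420, 1, 0)   [1·420 + 0·225 = 420]
  row B: (225, 0, 1)   [0·420 + 1·225 = 225]
  420 = 1·225 + 195   → row C = row A − 1·row B = (195, 1, −1)   [check: 1·420 − 1·225 = 195]
  225 = 1·195 + 30   → row D = row B − 1·row C = (30, −1, 2)   [check: −1·420 + 2·225 = 30]
  195 = 6·30 + 15   → row E = row C − 6·row D = (15, 7, −13)   [check: 7·420 − 13·225 = 15]
  30 = 2·15 + 0   → remainder 0, stop. gcd = 15 (last nonzero row E).
So gcd(225, 420) = 15, with Bézout identity 7·420 − 13·225 = 15. Containment (⊇): the Bézout identity exhibits 15 as an element of (225, 420), giving (15) ⊆ (225, 420). Containment (⊆): since 15 | 225 and 15 | 420 (225 = 15·15, 420 = 15·28), every Z-linear combination of 225 and 420 is divisible by 15, so (225, 420) ⊆ (15). Therefore (225, 420) = (15), d = 15.

Final answer: (225, 420) = (15); d = 15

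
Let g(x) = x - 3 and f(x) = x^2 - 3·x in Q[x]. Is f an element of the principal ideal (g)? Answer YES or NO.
YES

In Q[x] the ideal (g) consists of all multiples of g, so f ∈ (g) iff g | f, i.e. iff the remainder of f on division by g is 0. Divide f by g (g is monic, so eliminate the leading term of the running remainder at each step):
  leading term x^2: subtract (x)·g(x) = x^2 - 3·x, leaving 0
The remainder is 0, so f(x) = g(x) · h(x) with h(x) = x. Hence g | f, i.e. f ∈ (g).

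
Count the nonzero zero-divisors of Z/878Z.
In Z/878Z each nonzero element is either a unit (gcd with 878 is 1) or a zero-divisor (gcd > 1). The number of units is φ(878): factorise 878 = 2 · 439, so φ(878) = (2 − 1) · (439 − 1) = 1 · 438 = 438. The nonzero elements number 878 − 1 = 877. Hence the nonzero zero-divisors number 877 − 438 = 439.

Final answer: Z/878Z has 439 nonzero zero-divisors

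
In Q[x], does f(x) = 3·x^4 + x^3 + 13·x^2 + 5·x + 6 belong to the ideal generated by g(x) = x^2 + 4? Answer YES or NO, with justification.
NO

In Q[x] the ideal (g) consists of all multiples of g, so f ∈ (g) iff g | f, i.e. iff the remainder of f on division by g is 0. Divide f by g (g is monic, so eliminate the leading term of the running remainder at each step):
  leading term 3·x^4: subtract (3·x^2)·g(x) = 3·x^4 + 12·x^2, leaving x^3 + x^2 + 5·x + 6
  leading term x^3: subtract (x)·g(x) = x^3 + 4·x, leaving x^2 + x + 6
  leading term x^2: subtract (1)·g(x) = x^2 + 4, leaving x + 2
The remainder r(x) = x + 2 ≠ 0 (and deg r < deg g), so g ∤ f, i.e. f ∉ (g).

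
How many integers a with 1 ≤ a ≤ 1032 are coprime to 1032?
The number of a ∈ {1, ..., 1032} with gcd(a, 1032) = 1 is by definition Euler's totient φ(1032). φ is multiplicative, with φ(p^e) = p^e − p^(e−1). Factorise 1032 = 2^3 · 3 · 43. Then
  φ(1032) = (2^3 − 2^2) · (3 − 1) · (43 − 1) = 4 · 2 · 42 = 336.
So there are 336 such integers.

Final answer: 336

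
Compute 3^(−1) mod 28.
3^(−1) ≡ 19 (mod 28)

Apply the extended Euclidean algorithm to (28, 3), tracking rows (r, s, t) with s·28 + t·3 = r. Each division r_prev = q·r_cur + r_new produces the new row as (previous row) − q·(current row):
  row A: (28, 1, 0)   [1·28 + 0·3 = 28]
  row B: (3, 0, 1)   [0·28 + 1·3 = 3]
  28 = 9·3 + 1   → row C = row A − 9·row B = (1, 1, −9)   [check: 1·28 − 9·3 = 1]
  3 = 3·1 + 0   → remainder 0, stop. gcd = 1 (last nonzero row C).
The gcd is 1, so 3 is invertible mod 28. The last nonzero row gives 1·28 − 9·3 = 1, so t = −9. So 3^(−1) ≡ −9 ≡ 19 (mod 28). Verify: 3 · 19 = 57 ≡ 1 (mod 28). ✓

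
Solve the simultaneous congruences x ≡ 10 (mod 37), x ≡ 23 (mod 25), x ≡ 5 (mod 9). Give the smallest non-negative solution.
x ≡ 1823 (mod 8325); the representative in [0, 8325) is 1823

The moduli 37, 25, 9 are pairwise coprime, so by the CRT there is a unique solution mod 37·25·9 = 8325.
Solve by successive substitution. Start with x ≡ 10 (mod 37).
  Combine with x ≡ 23 (mod 25): write x = 10 + 37·t and require 10 + 37·t ≡ 23 (mod 25), i.e. 37·t ≡ 23 − 10 ≡ 13 (mod 25). Since 37^(−1) ≡ 23 (mod 25) (37 ≡ 12 (mod 25)), t ≡ 23·13 ≡ 24 (mod 25). So x ≡ 10 + 37·24 = 898 (mod 925).
  Combine with x ≡ 5 (mod 9): write x = 898 + 925·t and require 898 + 925·t ≡ 5 (mod 9), i.e. 925·t ≡ 5 − 898 ≡ 7 (mod 9). Since 925^(−1) ≡ 4 (mod 9) (925 ≡ 7 (mod 9)), t ≡ 4·7 ≡ 1 (mod 9). So x ≡ 898 + 925·1 = 1823 (mod 8325).
Unique solution in [0, 8325): x = 1823.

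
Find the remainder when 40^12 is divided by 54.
10

Use repeated squaring. Binary(12) = 1100. Walk through the bits of the exponent 12 left-to-right: at each bit after the leading one, square the running value, then multiply by 40 if the bit is 1 (always reducing mod 54):
  bit 1 = 1 (leading): start with 40.
  bit 2 = 1: square 40^2 = 1600 ≡ 34; bit is 1, so multiply 34·40 = 1360 ≡ 10 (mod 54).
  bit 3 = 0: square 10^2 = 100 ≡ 46 (mod 54).
  bit 4 = 0: square 46^2 = 2116 ≡ 10 (mod 54).
Final value: 40^12 ≡ 10 (mod 54).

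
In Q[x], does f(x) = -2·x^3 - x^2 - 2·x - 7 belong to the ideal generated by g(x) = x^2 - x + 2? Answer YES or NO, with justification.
NO

In Q[x] the ideal (g) consists of all multiples of g, so f ∈ (g) iff g | f, i.e. iff the remainder of f on division by g is 0. Divide f by g (g is monic, so eliminate the leading term of the running remainder at each step):
  leading term -2·x^3: subtract (-2·x)·g(x) = -2·x^3 + 2·x^2 - 4·x, leaving -3·x^2 + 2·x - 7
  leading term -3·x^2: subtract (-3)·g(x) = -3·x^2 + 3·x - 6, leaving -x - 1
The remainder r(x) = -x - 1 ≠ 0 (and deg r < deg g), so g ∤ f, i.e. f ∉ (g).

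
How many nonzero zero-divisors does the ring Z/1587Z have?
Z/1587Z has 574 nonzero zero-divisors

In Z/1587Z each nonzero element is either a unit (gcd with 1587 is 1) or a zero-divisor (gcd > 1). The number of units is φ(1587): factorise 1587 = 3 · 23^2, so φ(1587) = (3 − 1) · (23^2 − 23^1) = 2 · 506 = 1012. The nonzero elements number 1587 − 1 = 1586. Hence the nonzero zero-divisors number 1586 − 1012 = 574.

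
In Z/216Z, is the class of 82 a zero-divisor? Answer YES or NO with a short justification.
gcd(82, 216) = 2 > 1, so 82 is not a unit in Z/216Z. In Z/nZ every nonzero non-unit is a zero-divisor: explicitly, take b = 216/gcd = 108 ≠ 0 (mod 216); then 82·108 = 8856 = 41·216, i.e. 82·108 ≡ 0 (mod 216). So 82 is a zero-divisor.

Final answer: YES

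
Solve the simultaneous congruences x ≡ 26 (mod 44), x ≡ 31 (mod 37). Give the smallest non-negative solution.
The moduli 44, 37 are pairwise coprime, so by the CRT there is a unique solution mod 44·37 = 1628.
Solve by successive substitution. Start with x ≡ 26 (mod 44).
  Combine with x ≡ 31 (mod 37): write x = 26 + 44·t and require 26 + 44·t ≡ 31 (mod 37), i.e. 44·t ≡ 31 − 26 ≡ 5 (mod 37). Since 44^(−1) ≡ 16 (mod 37) (44 ≡ 7 (mod 37)), t ≡ 16·5 ≡ 6 (mod 37). So x ≡ 26 + 44·6 = 290 (mod 1628).
Unique solution in [0, 1628): x = 290.

Final answer: x ≡ 290 (mod 1628); the representative in [0, 1628) is 290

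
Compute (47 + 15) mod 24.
Reduce the summands first: 47 ≡ 23 (mod 24), so 47 + 15 ≡ 23 + 15 (mod 24). 23 + 15 = 38; 38 = 1·24 + 14, so (47 + 15) mod 24 = 14.

Final answer: 14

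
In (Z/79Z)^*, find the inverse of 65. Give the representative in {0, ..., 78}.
65^(−1) ≡ 62 (mod 79)

Apply the extended Euclidean algorithm to (79, 65), tracking rows (r, s, t) with s·79 + t·65 = r. Each division r_prev = q·r_cur + r_new produces the new row as (previous row) − q·(current row):
  row A: (79, 1, 0)   [1·79 + 0·65 = 79]
  row B: (65, 0, 1)   [0·79 + 1·65 = 65]
  79 = 1·65 + 14   → row C = row A − 1·row B = (14, 1, −1)   [check: 1·79 − 1·65 = 14]
  65 = 4·14 + 9   → row D = row B − 4·row C = (9, −4, 5)   [check: −4·79 + 5·65 = 9]
  14 = 1·9 + 5   → row E = row C − 1·row D = (5, 5, −6)   [check: 5·79 − 6·65 = 5]
  9 = 1·5 + 4   → row F = row D − 1·row E = (4, −9, 11)   [check: −9·79 + 11·65 = 4]
  5 = 1·4 + 1   → row G = row E − 1·row F = (1, 14, −17)   [check: 14·79 − 17·65 = 1]
  4 = 4·1 + 0   → remainder 0, stop. gcd = 1 (last nonzero row G).
The gcd is 1, so 65 is invertible mod 79. The last nonzero row gives 14·79 − 17·65 = 1, so t = −17. So 65^(−1) ≡ −17 ≡ 62 (mod 79). Verify: 65 · 62 = 4030 ≡ 1 (mod 79). ✓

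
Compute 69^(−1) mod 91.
69^(−1) ≡ 62 (mod 91)

Apply the extended Euclidean algorithm to (91, 69), tracking rows (r, s, t) with s·91 + t·69 = r. Each division r_prev = q·r_cur + r_new produces the new row as (previous row) − q·(current row):
  row A: (91, 1, 0)   [1·91 + 0·69 = 91]
  row B: (69, 0, 1)   [0·91 + 1·69 = 69]
  91 = 1·69 + 22   → row C = row A − 1·row B = (22, 1, −1)   [check: 1·91 − 1·69 = 22]
  69 = 3·22 + 3   → row D = row B − 3·row C = (3, −3, 4)   [check: −3·91 + 4·69 = 3]
  22 = 7·3 + 1   → row E = row C − 7·row D = (1, 22, −29)   [check: 22·91 − 29·69 = 1]
  3 = 3·1 + 0   → remainder 0, stop. gcd = 1 (last nonzero row E).
The gcd is 1, so 69 is invertible mod 91. The last nonzero row gives 22·91 − 29·69 = 1, so t = −29. So 69^(−1) ≡ −29 ≡ 62 (mod 91). Verify: 69 · 62 = 4278 ≡ 1 (mod 91). ✓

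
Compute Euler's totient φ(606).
φ is multiplicative, with φ(p^e) = p^e − p^(e−1). Factorise 606 = 2 · 3 · 101. Then
  φ(606) = (2 − 1) · (3 − 1) · (101 − 1) = 1 · 2 · 100 = 200.

Final answer: φ(606) = 200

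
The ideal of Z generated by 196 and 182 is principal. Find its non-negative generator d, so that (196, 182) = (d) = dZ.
In the PID Z, (a, b) is generated by gcd(a, b). Compute gcd(196, 182) with the extended Euclidean algorithm, tracking rows (r, s, t) with s·196 + t·182 = r:
  row A: (196, 1, 0)   [1·196 + 0·182 = 196]
  row B: (182, 0, 1)   [0·196 + 1·182 = 182]
  196 = 1·182 + 14   → row C = row A − 1·row B = (14, 1, −1)   [check: 1·196 − 1·182 = 14]
  182 = 13·14 + 0   → remainder 0, stop. gcd = 14 (last nonzero row C).
So gcd(196, 182) = 14, with Bézout identity 1·196 − 1·182 = 14. Containment (⊇): the Bézout identity exhibits 14 as an element of (196, 182), giving (14) ⊆ (196, 182). Containment (⊆): since 14 | 196 and 14 | 182 (196 = 14·14, 182 = 14·13), every Z-linear combination of 196 and 182 is divisible by 14, so (196, 182) ⊆ (14). Therefore (196, 182) = (14), d = 14.

Final answer: (196, 182) = (14); d = 14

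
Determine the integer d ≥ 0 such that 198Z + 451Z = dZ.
In the PID Z, (a, b) is generated by gcd(a, b). Compute gcd(451, 198) with the extended Euclidean algorithm, tracking rows (r, s, t) with s·451 + t·198 = r:
  row A: (451, 1, 0)   [1·451 + 0·198 = 451]
  row B: (198, 0, 1)   [0·451 + 1·198 = 198]
  451 = 2·198 + 55   → row C = row A − 2·row B = (55, 1, −2)   [check: 1·451 − 2·198 = 55]
  198 = 3·55 + 33   → row D = row B − 3·row C = (33, −3, 7)   [check: −3·451 + 7·198 = 33]
  55 = 1·33 + 22   → row E = row C − 1·row D = (22, 4, −9)   [check: 4·451 − 9·198 = 22]
  33 = 1·22 + 11   → row F = row D − 1·row E = (11, −7, 16)   [check: −7·451 + 16·198 = 11]
  22 = 2·11 + 0   → remainder 0, stop. gcd = 11 (last nonzero row F).
So gcd(198, 451) = 11, with Bézout identity −7·451 + 16·198 = 11. Containment (⊇): the Bézout identity exhibits 11 as an element of (198, 451), giving (11) ⊆ (198, 451). Containment (⊆): since 11 | 198 and 11 | 451 (198 = 11·18, 451 = 11·41), every Z-linear combination of 198 and 451 is divisible by 11, so (198, 451) ⊆ (11). Therefore (198, 451) = (11), d = 11.

Final answer: (198, 451) = (11); d = 11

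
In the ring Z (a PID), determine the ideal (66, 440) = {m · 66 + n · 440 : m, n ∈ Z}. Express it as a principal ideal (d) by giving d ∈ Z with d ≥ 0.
In the PID Z, (a, b) is generated by gcd(a, b). Compute gcd(440, 66) with the extended Euclidean algorithm, tracking rows (r, s, t) with s·440 + t·66 = r:
  row A: (440, 1, 0)   [1·440 + 0·66 = 440]
  row B: (66, 0, 1)   [0·440 + 1·66 = 66]
  440 = 6·66 + 44   → row C = row A − 6·row B = (44, 1, −6)   [check: 1·440 − 6·66 = 44]
  66 = 1·44 + 22   → row D = row B − 1·row C = (22, −1, 7)   [check: −1·440 + 7·66 = 22]
  44 = 2·22 + 0   → remainder 0, stop. gcd = 22 (last nonzero row D).
So gcd(66, 440) = 22, with Bézout identity −1·440 + 7·66 = 22. Containment (⊇): the Bézout identity exhibits 22 as an element of (66, 440), giving (22) ⊆ (66, 440). Containment (⊆): since 22 | 66 and 22 | 440 (66 = 22·3, 440 = 22·20), every Z-linear combination of 66 and 440 is divisible by 22, so (66, 440) ⊆ (22). Therefore (66, 440) = (22), d = 22.

Final answer: (66, 440) = (22); d = 22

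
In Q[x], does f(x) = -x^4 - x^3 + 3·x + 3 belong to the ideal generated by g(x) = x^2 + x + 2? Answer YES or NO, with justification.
In Q[x] the ideal (g) consists of all multiples of g, so f ∈ (g) iff g | f, i.e. iff the remainder of f on division by g is 0. Divide f by g (g is monic, so eliminate the leading term of the running remainder at each step):
  leading term -x^4: subtract (-x^2)·g(x) = -x^4 - x^3 - 2·x^2, leaving 2·x^2 + 3·x + 3
  leading term 2·x^2: subtract (2)·g(x) = 2·x^2 + 2·x + 4, leaving x - 1
The remainder r(x) = x - 1 ≠ 0 (and deg r < deg g), so g ∤ f, i.e. f ∉ (g).

Final answer: NO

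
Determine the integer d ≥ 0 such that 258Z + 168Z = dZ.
(258, 168) = (6); d = 6

In the PID Z, (a, b) is generated by gcd(a, b). Compute gcd(258, 168) with the extended Euclidean algorithm, tracking rows (r, s, t) with s·258 + t·168 = r:
  row A: (258, 1, 0)   [1·258 + 0·168 = 258]
  row B: (168, 0, 1)   [0·258 + 1·168 = 168]
  258 = 1·168 + 90   → row C = row A − 1·row B = (90, 1, −1)   [check: 1·258 − 1·168 = 90]
  168 = 1·90 + 78   → row D = row B − 1·row C = (78, −1, 2)   [check: −1·258 + 2·168 = 78]
  90 = 1·78 + 12   → row E = row C − 1·row D = (12, 2, −3)   [check: 2·258 − 3·168 = 12]
  78 = 6·12 + 6   → row F = row D − 6·row E = (6, −13, 20)   [check: −13·258 + 20·168 = 6]
  12 = 2·6 + 0   → remainder 0, stop. gcd = 6 (last nonzero row F).
So gcd(258, 168) = 6, with Bézout identity −13·258 + 20·168 = 6. Containment (⊇): the Bézout identity exhibits 6 as an element of (258, 168), giving (6) ⊆ (258, 168). Containment (⊆): since 6 | 258 and 6 | 168 (258 = 6·43, 168 = 6·28), every Z-linear combination of 258 and 168 is divisible by 6, so (258, 168) ⊆ (6). Therefore (258, 168) = (6), d = 6.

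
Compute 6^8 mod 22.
Use repeated squaring. Binary(8) = 1000. Walk through the bits of the exponent 8 left-to-right: at each bit after the leading one, square the running value, then multiply by 6 if the bit is 1 (always reducing mod 22):
  bit 1 = 1 (leading): start with 6.
  bit 2 = 0: square 6^2 = 36 ≡ 14 (mod 22).
  bit 3 = 0: square 14^2 = 196 ≡ 20 (mod 22).
  bit 4 = 0: square 20^2 = 400 ≡ 4 (mod 22).
Final value: 6^8 ≡ 4 (mod 22).

Final answer: 4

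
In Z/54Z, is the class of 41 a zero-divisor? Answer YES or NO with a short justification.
NO

gcd(41, 54) = 1, so 41 is a unit in Z/54Z (it has a multiplicative inverse). A unit cannot be a zero-divisor: if 41·b ≡ 0 then multiplying both sides by 41^(−1) gives b ≡ 0. So 41 is not a zero-divisor.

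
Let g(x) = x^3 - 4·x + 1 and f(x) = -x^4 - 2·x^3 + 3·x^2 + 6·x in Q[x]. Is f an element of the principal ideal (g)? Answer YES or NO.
In Q[x] the ideal (g) consists of all multiples of g, so f ∈ (g) iff g | f, i.e. iff the remainder of f on division by g is 0. Divide f by g (g is monic, so eliminate the leading term of the running remainder at each step):
  leading term -x^4: subtract (-x)·g(x) = -x^4 + 4·x^2 - x, leaving -2·x^3 - x^2 + 7·x
  leading term -2·x^3: subtract (-2)·g(x) = -2·x^3 + 8·x - 2, leaving -x^2 - x + 2
The remainder r(x) = -x^2 - x + 2 ≠ 0 (and deg r < deg g), so g ∤ f, i.e. f ∉ (g).

Final answer: NO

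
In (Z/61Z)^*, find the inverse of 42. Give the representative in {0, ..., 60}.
Apply the extended Euclidean algorithm to (61, 42), tracking rows (r, s, t) with s·61 + t·42 = r. Each division r_prev = q·r_cur + r_new produces the new row as (previous row) − q·(current row):
  row A: (61, 1, 0)   [1·61 + 0·42 = 61]
  row B: (42, 0, 1)   [0·61 + 1·42 = 42]
  61 = 1·42 + 19   → row C = row A − 1·row B = (19, 1, −1)   [check: 1·61 − 1·42 = 19]
  42 = 2·19 + 4   → row D = row B − 2·row C = (4, −2, 3)   [check: −2·61 + 3·42 = 4]
  19 = 4·4 + 3   → row E = row C − 4·row D = (3, 9, −13)   [check: 9·61 − 13·42 = 3]
  4 = 1·3 + 1   → row F = row D − 1·row E = (1, −11, 16)   [check: −11·61 + 16·42 = 1]
  3 = 3·1 + 0   → remainder 0, stop. gcd = 1 (last nonzero row F).
The gcd is 1, so 42 is invertible mod 61. The last nonzero row gives −11·61 + 16·42 = 1, so t = 16. So 42^(−1) ≡ 16 (mod 61). Verify: 42 · 16 = 672 ≡ 1 (mod 61). ✓

Final answer: 42^(−1) ≡ 16 (mod 61)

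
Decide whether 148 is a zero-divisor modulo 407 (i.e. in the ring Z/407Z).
gcd(148, 407) = 37 > 1, so 148 is not a unit in Z/407Z. In Z/nZ every nonzero non-unit is a zero-divisor: explicitly, take b = 407/gcd = 11 ≠ 0 (mod 407); then 148·11 = 1628 = 4·407, i.e. 148·11 ≡ 0 (mod 407). So 148 is a zero-divisor.

Final answer: YES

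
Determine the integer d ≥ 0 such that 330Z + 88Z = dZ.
(330, 88) = (22); d = 22

In the PID Z, (a, b) is generated by gcd(a, b). Compute gcd(330, 88) with the extended Euclidean algorithm, tracking rows (r, s, t) with s·330 + t·88 = r:
  row A: (330, 1, 0)   [1·330 + 0·88 = 330]
  row B: (88, 0, 1)   [0·330 + 1·88 = 88]
  330 = 3·88 + 66   → row C = row A − 3·row B = (66, 1, −3)   [check: 1·330 − 3·88 = 66]
  88 = 1·66 + 22   → row D = row B − 1·row C = (22, −1, 4)   [check: −1·330 + 4·88 = 22]
  66 = 3·22 + 0   → remainder 0, stop. gcd = 22 (last nonzero row D).
So gcd(330, 88) = 22, with Bézout identity −1·330 + 4·88 = 22. Containment (⊇): the Bézout identity exhibits 22 as an element of (330, 88), giving (22) ⊆ (330, 88). Containment (⊆): since 22 | 330 and 22 | 88 (330 = 22·15, 88 = 22·4), every Z-linear combination of 330 and 88 is divisible by 22, so (330, 88) ⊆ (22). Therefore (330, 88) = (22), d = 22.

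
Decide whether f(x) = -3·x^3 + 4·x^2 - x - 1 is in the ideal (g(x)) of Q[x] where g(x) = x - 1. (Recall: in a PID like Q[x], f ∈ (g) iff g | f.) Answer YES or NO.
In Q[x] the ideal (g) consists of all multiples of g, so f ∈ (g) iff g | f, i.e. iff the remainder of f on division by g is 0. Divide f by g (g is monic, so eliminate the leading term of the running remainder at each step):
  leading term -3·x^3: subtract (-3·x^2)·g(x) = -3·x^3 + 3·x^2, leaving x^2 - x - 1
  leading term x^2: subtract (x)·g(x) = x^2 - x, leaving -1
The remainder r(x) = -1 ≠ 0 (and deg r < deg g), so g ∤ f, i.e. f ∉ (g).

Final answer: NO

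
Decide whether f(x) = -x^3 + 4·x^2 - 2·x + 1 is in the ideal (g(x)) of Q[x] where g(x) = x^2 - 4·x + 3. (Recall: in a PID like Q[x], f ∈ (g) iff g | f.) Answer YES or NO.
In Q[x] the ideal (g) consists of all multiples of g, so f ∈ (g) iff g | f, i.e. iff the remainder of f on division by g is 0. Divide f by g (g is monic, so eliminate the leading term of the running remainder at each step):
  leading term -x^3: subtract (-x)·g(x) = -x^3 + 4·x^2 - 3·x, leaving x + 1
The remainder r(x) = x + 1 ≠ 0 (and deg r < deg g), so g ∤ f, i.e. f ∉ (g).

Final answer: NO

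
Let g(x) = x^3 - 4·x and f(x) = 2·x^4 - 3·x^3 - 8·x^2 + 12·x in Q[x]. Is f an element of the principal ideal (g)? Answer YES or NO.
In Q[x] the ideal (g) consists of all multiples of g, so f ∈ (g) iff g | f, i.e. iff the remainder of f on division by g is 0. Divide f by g (g is monic, so eliminate the leading term of the running remainder at each step):
  leading term 2·x^4: subtract (2·x)·g(x) = 2·x^4 - 8·x^2, leaving -3·x^3 + 12·x
  leading term -3·x^3: subtract (-3)·g(x) = -3·x^3 + 12·x, leaving 0
The remainder is 0, so f(x) = g(x) · h(x) with h(x) = 2·x - 3. Hence g | f, i.e. f ∈ (g).

Final answer: YES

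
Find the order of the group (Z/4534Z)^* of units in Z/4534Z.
(Z/4534Z)^* consists of the classes a with gcd(a, 4534) = 1, so its order is φ(4534). φ is multiplicative, with φ(p^e) = p^e − p^(e−1). Factorise 4534 = 2 · 2267. Then
  φ(4534) = (2 − 1) · (2267 − 1) = 1 · 2266 = 2266.
Thus |(Z/4534Z)^*| = 2266.

Final answer: |(Z/4534Z)^*| = 2266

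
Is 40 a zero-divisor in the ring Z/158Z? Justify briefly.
gcd(40, 158) = 2 > 1, so 40 is not a unit in Z/158Z. In Z/nZ every nonzero non-unit is a zero-divisor: explicitly, take b = 158/gcd = 79 ≠ 0 (mod 158); then 40·79 = 3160 = 20·158, i.e. 40·79 ≡ 0 (mod 158). So 40 is a zero-divisor.

Final answer: YES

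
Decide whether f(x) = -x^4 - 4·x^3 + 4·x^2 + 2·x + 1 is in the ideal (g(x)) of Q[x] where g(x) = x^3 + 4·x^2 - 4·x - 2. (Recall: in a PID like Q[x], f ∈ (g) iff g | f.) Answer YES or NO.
NO

In Q[x] the ideal (g) consists of all multiples of g, so f ∈ (g) iff g | f, i.e. iff the remainder of f on division by g is 0. Divide f by g (g is monic, so eliminate the leading term of the running remainder at each step):
  leading term -x^4: subtract (-x)·g(x) = -x^4 - 4·x^3 + 4·x^2 + 2·x, leaving 1
The remainder r(x) = 1 ≠ 0 (and deg r < deg g), so g ∤ f, i.e. f ∉ (g).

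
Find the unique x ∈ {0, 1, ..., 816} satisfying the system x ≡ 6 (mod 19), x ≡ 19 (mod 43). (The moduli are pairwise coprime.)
The moduli 19, 43 are pairwise coprime, so by the CRT there is a unique solution mod 19·43 = 817.
Solve by successive substitution. Start with x ≡ 6 (mod 19).
  Combine with x ≡ 19 (mod 43): write x = 6 + 19·t and require 6 + 19·t ≡ 19 (mod 43), i.e. 19·t ≡ 19 − 6 ≡ 13 (mod 43). Since 19^(−1) ≡ 34 (mod 43), t ≡ 34·13 ≡ 12 (mod 43). So x ≡ 6 + 19·12 = 234 (mod 817).
Unique solution in [0, 817): x = 234.

Final answer: x ≡ 234 (mod 817); the representative in [0, 817) is 234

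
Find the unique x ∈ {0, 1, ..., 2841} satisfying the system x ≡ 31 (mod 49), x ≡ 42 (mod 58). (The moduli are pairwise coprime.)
x ≡ 1550 (mod 2842); the representative in [0, 2842) is 1550

The moduli 49, 58 are pairwise coprime, so by the CRT there is a unique solution mod 49·58 = 2842.
Solve by successive substitution. Start with x ≡ 31 (mod 49).
  Combine with x ≡ 42 (mod 58): write x = 31 + 49·t and require 31 + 49·t ≡ 42 (mod 58), i.e. 49·t ≡ 42 − 31 ≡ 11 (mod 58). Since 49^(−1) ≡ 45 (mod 58), t ≡ 45·11 ≡ 31 (mod 58). So x ≡ 31 + 49·31 = 1550 (mod 2842).
Unique solution in [0, 2842): x = 1550.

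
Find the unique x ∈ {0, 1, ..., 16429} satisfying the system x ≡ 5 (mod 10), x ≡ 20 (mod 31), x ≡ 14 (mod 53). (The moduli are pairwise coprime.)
x ≡ 12575 (mod 16430); the representative in [0, 16430) is 12575

The moduli 10, 31, 53 are pairwise coprime, so by the CRT there is a unique solution mod 10·31·53 = 16430.
Solve by successive substitution. Start with x ≡ 5 (mod 10).
  Combine with x ≡ 20 (mod 31): write x = 5 + 10·t and require 5 + 10·t ≡ 20 (mod 31), i.e. 10·t ≡ 20 − 5 ≡ 15 (mod 31). Since 10^(−1) ≡ 28 (mod 31), t ≡ 28·15 ≡ 17 (mod 31). So x ≡ 5 + 10·17 = 175 (mod 310).
  Combine with x ≡ 14 (mod 53): write x = 175 + 310·t and require 175 + 310·t ≡ 14 (mod 53), i.e. 310·t ≡ 14 − 175 ≡ 51 (mod 53). Since 310^(−1) ≡ 33 (mod 53) (310 ≡ 45 (mod 53)), t ≡ 33·51 ≡ 40 (mod 53). So x ≡ 175 + 310·40 = 12575 (mod 16430).
Unique solution in [0, 16430): x = 12575.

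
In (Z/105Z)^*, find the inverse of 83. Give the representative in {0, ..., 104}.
Apply the extended Euclidean algorithm to (105, 83), tracking rows (r, s, t) with s·105 + t·83 = r. Each division r_prev = q·r_cur + r_new produces the new row as (previous row) − q·(current row):
  row A: (105, 1, 0)   [1·105 + 0·83 = 105]
  row B: (83, 0, 1)   [0·105 + 1·83 = 83]
  105 = 1·83 + 22   → row C = row A − 1·row B = (22, 1, −1)   [check: 1·105 − 1·83 = 22]
  83 = 3·22 + 17   → row D = row B − 3·row C = (17, −3, 4)   [check: −3·105 + 4·83 = 17]
  22 = 1·17 + 5   → row E = row C − 1·row D = (5, 4, −5)   [check: 4·105 − 5·83 = 5]
  17 = 3·5 + 2   → row F = row D − 3·row E = (2, −15, 19)   [check: −15·105 + 19·83 = 2]
  5 = 2·2 + 1   → row G = row E − 2·row F = (1, 34, −43)   [check: 34·105 − 43·83 = 1]
  2 = 2·1 + 0   → remainder 0, stop. gcd = 1 (last nonzero row G).
The gcd is 1, so 83 is invertible mod 105. The last nonzero row gives 34·105 − 43·83 = 1, so t = −43. So 83^(−1) ≡ −43 ≡ 62 (mod 105). Verify: 83 · 62 = 5146 ≡ 1 (mod 105). ✓

Final answer: 83^(−1) ≡ 62 (mod 105)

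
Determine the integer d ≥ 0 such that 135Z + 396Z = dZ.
In the PID Z, (a, b) is generated by gcd(a, b). Compute gcd(396, 135) with the extended Euclidean algorithm, tracking rows (r, s, t) with s·396 + t·135 = r:
  row A: (396, 1, 0)   [1·396 + 0·135 = 396]
  row B: (135, 0, 1)   [0·396 + 1·135 = 135]
  396 = 2·135 + 126   → row C = row A − 2·row B = (126, 1, −2)   [check: 1·396 − 2·135 = 126]
  135 = 1·126 + 9   → row D = row B − 1·row C = (9, −1, 3)   [check: −1·396 + 3·135 = 9]
  126 = 14·9 + 0   → remainder 0, stop. gcd = 9 (last nonzero row D).
So gcd(135, 396) = 9, with Bézout identity −1·396 + 3·135 = 9. Containment (⊇): the Bézout identity exhibits 9 as an element of (135, 396), giving (9) ⊆ (135, 396). Containment (⊆): since 9 | 135 and 9 | 396 (135 = 9·15, 396 = 9·44), every Z-linear combination of 135 and 396 is divisible by 9, so (135, 396) ⊆ (9). Therefore (135, 396) = (9), d = 9.

Final answer: (135, 396) = (9); d = 9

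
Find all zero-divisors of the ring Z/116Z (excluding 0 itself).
nonzero zero-divisors of Z/116Z = {2, 4, 6, 8, 10, 12, 14, 16, 18, 20, 22, 24, 26, 28, 29, 30, 32, 34, 36, 38, 40, 42, 44, 46, 48, 50, 52, 54, 56, 58, 60, 62, 64, 66, 68, 70, 72, 74, 76, 78, 80, 82, 84, 86, 87, 88, 90, 92, 94, 96, 98, 100, 102, 104, 106, 108, 110, 112, 114}

An element a ∈ Z/116Z (with a ≠ 0) is a zero-divisor iff gcd(a, 116) > 1 (because a is a unit precisely when gcd(a, n) = 1, and in Z/nZ every nonzero, non-unit element is a zero-divisor). Scan a = 1, ..., 115 and keep those with gcd(a, 116) > 1:
  gcd(2, 116) = 2, gcd(4, 116) = 4, gcd(6, 116) = 2, gcd(8, 116) = 4, gcd(10, 116) = 2, gcd(12, 116) = 4, gcd(14, 116) = 2, gcd(16, 116) = 4, gcd(18, 116) = 2, gcd(20, 116) = 4, gcd(22, 116) = 2, gcd(24, 116) = 4, gcd(26, 116) = 2, gcd(28, 116) = 4, gcd(29, 116) = 29, gcd(30, 116) = 2, gcd(32, 116) = 4, gcd(34, 116) = 2, gcd(36, 116) = 4, gcd(38, 116) = 2, gcd(40, 116) = 4, gcd(42, 116) = 2, gcd(44, 116) = 4, gcd(46, 116) = 2, gcd(48, 116) = 4, gcd(50, 116) = 2, gcd(52, 116) = 4, gcd(54, 116) = 2, gcd(56, 116) = 4, gcd(58, 116) = 58, gcd(60, 116) = 4, gcd(62, 116) = 2, gcd(64, 116) = 4, gcd(66, 116) = 2, gcd(68, 116) = 4, gcd(70, 116) = 2, gcd(72, 116) = 4, gcd(74, 116) = 2, gcd(76, 116) = 4, gcd(78, 116) = 2, gcd(80, 116) = 4, gcd(82, 116) = 2, gcd(84, 116) = 4, gcd(86, 116) = 2, gcd(87, 116) = 29, gcd(88, 116) = 4, gcd(90, 116) = 2, gcd(92, 116) = 4, gcd(94, 116) = 2, gcd(96, 116) = 4, gcd(98, 116) = 2, gcd(100, 116) = 4, gcd(102, 116) = 2, gcd(104, 116) = 4, gcd(106, 116) = 2, gcd(108, 116) = 4, gcd(110, 116) = 2, gcd(112, 116) = 4, gcd(114, 116) = 2.
All other a ∈ {1, ..., 115} have gcd(a, 116) = 1 and are units. So the nonzero zero-divisors are exactly the 59 values of a appearing in this scan.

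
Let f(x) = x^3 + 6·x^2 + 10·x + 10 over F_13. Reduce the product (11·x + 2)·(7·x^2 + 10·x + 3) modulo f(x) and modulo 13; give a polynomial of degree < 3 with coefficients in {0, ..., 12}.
a · b ≡ 11·x + 3 (mod f(x))

Multiply as integer polynomials: a · b = 77·x^3 + 124·x^2 + 53·x + 6. Reducing coefficients mod 13: a · b ≡ 12·x^3 + 7·x^2 + x + 6. Now divide by f(x) = x^3 + 6·x^2 + 10·x + 10 in F_13[x], eliminating the leading term at each step:
  leading term 12·x^3: subtract (12)·f(x) = 12·x^3 + 7·x^2 + 3·x + 3, leaving 11·x + 3 (coefficients mod 13)
The degree is now < 3, so this is the remainder. Hence a · b ≡ 11·x + 3 in F_13[x]/(f).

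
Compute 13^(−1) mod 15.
Apply the extended Euclidean algorithm to (15, 13), tracking rows (r, s, t) with s·15 + t·13 = r. Each division r_prev = q·r_cur + r_new produces the new row as (previous row) − q·(current row):
  row A: (15, 1, 0)   [1·15 + 0·13 = 15]
  row B: (13, 0, 1)   [0·15 + 1·13 = 13]
  15 = 1·13 + 2   → row C = row A − 1·row B = (2, 1, −1)   [check: 1·15 − 1·13 = 2]
  13 = 6·2 + 1   → row D = row B − 6·row C = (1, −6, 7)   [check: −6·15 + 7·13 = 1]
  2 = 2·1 + 0   → remainder 0, stop. gcd = 1 (last nonzero row D).
The gcd is 1, so 13 is invertible mod 15. The last nonzero row gives −6·15 + 7·13 = 1, so t = 7. So 13^(−1) ≡ 7 (mod 15). Verify: 13 · 7 = 91 ≡ 1 (mod 15). ✓

Final answer: 13^(−1) ≡ 7 (mod 15)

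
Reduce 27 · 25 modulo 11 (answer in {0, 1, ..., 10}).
Reduce the factors first: 27 ≡ 5, 25 ≡ 3 (mod 11), so 27 · 25 ≡ 5 · 3 (mod 11). 5 · 3 = 15. Dividing by 11: 15 = 1·11 + 4. So (27 · 25) mod 11 = 4.

Final answer: 4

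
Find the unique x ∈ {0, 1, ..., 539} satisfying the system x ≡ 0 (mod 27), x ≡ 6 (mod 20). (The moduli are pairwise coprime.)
x ≡ 486 (mod 540); the representative in [0, 540) is 486

The moduli 27, 20 are pairwise coprime, so by the CRT there is a unique solution mod 27·20 = 540.
Solve by successive substitution. Start with x ≡ 0 (mod 27).
  Combine with x ≡ 6 (mod 20): write x = 27·t and require 27·t ≡ 6 (mod 20). Since 27^(−1) ≡ 3 (mod 20) (27 ≡ 7 (mod 20)), t ≡ 3·6 ≡ 18 (mod 20). So x ≡ 27·18 = 486 (mod 540).
Unique solution in [0, 540): x = 486.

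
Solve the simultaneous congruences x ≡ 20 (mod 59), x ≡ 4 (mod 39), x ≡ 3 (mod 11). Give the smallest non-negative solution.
x ≡ 11938 (mod 25311); the representative in [0, 25311) is 11938

The moduli 59, 39, 11 are pairwise coprime, so by the CRT there is a unique solution mod 59·39·11 = 25311.
Solve by successive substitution. Start with x ≡ 20 (mod 59).
  Combine with x ≡ 4 (mod 39): write x = 20 + 59·t and require 20 + 59·t ≡ 4 (mod 39), i.e. 59·t ≡ 4 − 20 ≡ 23 (mod 39). Since 59^(−1) ≡ 2 (mod 39) (59 ≡ 20 (mod 39)), t ≡ 2·23 ≡ 7 (mod 39). So x ≡ 20 + 59·7 = 433 (mod 2301).
  Combine with x ≡ 3 (mod 11): write x = 433 + 2301·t and require 433 + 2301·t ≡ 3 (mod 11), i.e. 2301·t ≡ 3 − 433 ≡ 10 (mod 11). Since 2301^(−1) ≡ 6 (mod 11) (2301 ≡ 2 (mod 11)), t ≡ 6·10 ≡ 5 (mod 11). So x ≡ 433 + 2301·5 = 11938 (mod 25311).
Unique solution in [0, 25311): x = 11938.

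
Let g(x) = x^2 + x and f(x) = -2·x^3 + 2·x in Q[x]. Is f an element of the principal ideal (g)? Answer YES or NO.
YES

In Q[x] the ideal (g) consists of all multiples of g, so f ∈ (g) iff g | f, i.e. iff the remainder of f on division by g is 0. Divide f by g (g is monic, so eliminate the leading term of the running remainder at each step):
  leading term -2·x^3: subtract (-2·x)·g(x) = -2·x^3 - 2·x^2, leaving 2·x^2 + 2·x
  leading term 2·x^2: subtract (2)·g(x) = 2·x^2 + 2·x, leaving 0
The remainder is 0, so f(x) = g(x) · h(x) with h(x) = 2 - 2·x. Hence g | f, i.e. f ∈ (g).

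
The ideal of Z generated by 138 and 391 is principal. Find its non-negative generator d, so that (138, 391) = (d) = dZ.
In the PID Z, (a, b) is generated by gcd(a, b). Compute gcd(391, 138) with the extended Euclidean algorithm, tracking rows (r, s, t) with s·391 + t·138 = r:
  row A: (391, 1, 0)   [1·391 + 0·138 = 391]
  row B: (138, 0, 1)   [0·391 + 1·138 = 138]
  391 = 2·138 + 115   → row C = row A − 2·row B = (115, 1, −2)   [check: 1·391 − 2·138 = 115]
  138 = 1·115 + 23   → row D = row B − 1·row C = (23, −1, 3)   [check: −1·391 + 3·138 = 23]
  115 = 5·23 + 0   → remainder 0, stop. gcd = 23 (last nonzero row D).
So gcd(138, 391) = 23, with Bézout identity −1·391 + 3·138 = 23. Containment (⊇): the Bézout identity exhibits 23 as an element of (138, 391), giving (23) ⊆ (138, 391). Containment (⊆): since 23 | 138 and 23 | 391 (138 = 23·6, 391 = 23·17), every Z-linear combination of 138 and 391 is divisible by 23, so (138, 391) ⊆ (23). Therefore (138, 391) = (23), d = 23.

Final answer: (138, 391) = (23); d = 23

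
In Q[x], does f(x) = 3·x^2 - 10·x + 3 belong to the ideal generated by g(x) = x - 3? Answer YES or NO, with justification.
YES

In Q[x] the ideal (g) consists of all multiples of g, so f ∈ (g) iff g | f, i.e. iff the remainder of f on division by g is 0. Divide f by g (g is monic, so eliminate the leading term of the running remainder at each step):
  leading term 3·x^2: subtract (3·x)·g(x) = 3·x^2 - 9·x, leaving 3 - x
  leading term -x: subtract (-1)·g(x) = 3 - x, leaving 0
The remainder is 0, so f(x) = g(x) · h(x) with h(x) = 3·x - 1. Hence g | f, i.e. f ∈ (g).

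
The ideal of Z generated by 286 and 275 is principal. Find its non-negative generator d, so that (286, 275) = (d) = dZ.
(286, 275) = (11); d = 11

In the PID Z, (a, b) is generated by gcd(a, b). Compute gcd(286, 275) with the extended Euclidean algorithm, tracking rows (r, s, t) with s·286 + t·275 = r:
  row A: (286, 1, 0)   [1·286 + 0·275 = 286]
  row B: (275, 0, 1)   [0·286 + 1·275 = 275]
  286 = 1·275 + 11   → row C = row A − 1·row B = (11, 1, −1)   [check: 1·286 − 1·275 = 11]
  275 = 25·11 + 0   → remainder 0, stop. gcd = 11 (last nonzero row C).
So gcd(286, 275) = 11, with Bézout identity 1·286 − 1·275 = 11. Containment (⊇): the Bézout identity exhibits 11 as an element of (286, 275), giving (11) ⊆ (286, 275). Containment (⊆): since 11 | 286 and 11 | 275 (286 = 11·26, 275 = 11·25), every Z-linear combination of 286 and 275 is divisible by 11, so (286, 275) ⊆ (11). Therefore (286, 275) = (11), d = 11.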